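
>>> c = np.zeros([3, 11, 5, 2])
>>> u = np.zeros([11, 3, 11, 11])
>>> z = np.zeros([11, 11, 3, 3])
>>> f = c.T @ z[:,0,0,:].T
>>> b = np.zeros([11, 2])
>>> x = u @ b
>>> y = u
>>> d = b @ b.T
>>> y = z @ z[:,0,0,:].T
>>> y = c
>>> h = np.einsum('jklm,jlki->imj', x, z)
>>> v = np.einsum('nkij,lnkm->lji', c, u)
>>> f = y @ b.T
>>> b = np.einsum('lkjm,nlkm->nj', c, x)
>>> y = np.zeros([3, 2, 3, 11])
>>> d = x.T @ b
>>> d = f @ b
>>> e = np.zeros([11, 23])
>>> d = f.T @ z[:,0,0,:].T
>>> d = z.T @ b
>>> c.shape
(3, 11, 5, 2)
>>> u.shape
(11, 3, 11, 11)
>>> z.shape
(11, 11, 3, 3)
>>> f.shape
(3, 11, 5, 11)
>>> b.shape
(11, 5)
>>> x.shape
(11, 3, 11, 2)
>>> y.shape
(3, 2, 3, 11)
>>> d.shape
(3, 3, 11, 5)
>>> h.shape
(3, 2, 11)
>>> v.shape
(11, 2, 5)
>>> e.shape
(11, 23)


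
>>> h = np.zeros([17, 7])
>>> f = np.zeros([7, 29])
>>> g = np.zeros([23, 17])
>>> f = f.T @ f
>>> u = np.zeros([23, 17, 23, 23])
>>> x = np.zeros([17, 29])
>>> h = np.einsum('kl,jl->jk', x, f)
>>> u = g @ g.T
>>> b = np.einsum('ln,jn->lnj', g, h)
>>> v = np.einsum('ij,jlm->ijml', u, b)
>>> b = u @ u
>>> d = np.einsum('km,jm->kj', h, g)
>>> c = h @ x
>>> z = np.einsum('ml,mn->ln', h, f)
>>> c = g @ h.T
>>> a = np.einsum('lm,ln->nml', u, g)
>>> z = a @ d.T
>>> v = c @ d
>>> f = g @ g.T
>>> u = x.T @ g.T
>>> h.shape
(29, 17)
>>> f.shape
(23, 23)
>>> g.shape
(23, 17)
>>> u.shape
(29, 23)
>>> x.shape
(17, 29)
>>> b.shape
(23, 23)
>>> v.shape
(23, 23)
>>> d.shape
(29, 23)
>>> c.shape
(23, 29)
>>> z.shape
(17, 23, 29)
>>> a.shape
(17, 23, 23)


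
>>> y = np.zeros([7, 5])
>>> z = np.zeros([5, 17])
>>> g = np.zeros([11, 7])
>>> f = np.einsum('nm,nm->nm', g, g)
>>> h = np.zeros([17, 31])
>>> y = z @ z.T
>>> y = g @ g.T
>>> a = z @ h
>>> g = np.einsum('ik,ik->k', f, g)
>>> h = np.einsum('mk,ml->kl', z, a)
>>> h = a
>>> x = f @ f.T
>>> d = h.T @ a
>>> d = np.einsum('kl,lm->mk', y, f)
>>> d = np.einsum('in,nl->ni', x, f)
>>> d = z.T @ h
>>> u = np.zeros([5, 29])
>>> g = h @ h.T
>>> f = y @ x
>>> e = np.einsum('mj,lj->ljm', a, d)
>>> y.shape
(11, 11)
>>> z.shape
(5, 17)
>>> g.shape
(5, 5)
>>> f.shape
(11, 11)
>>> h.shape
(5, 31)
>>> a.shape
(5, 31)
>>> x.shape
(11, 11)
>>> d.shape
(17, 31)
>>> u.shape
(5, 29)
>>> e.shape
(17, 31, 5)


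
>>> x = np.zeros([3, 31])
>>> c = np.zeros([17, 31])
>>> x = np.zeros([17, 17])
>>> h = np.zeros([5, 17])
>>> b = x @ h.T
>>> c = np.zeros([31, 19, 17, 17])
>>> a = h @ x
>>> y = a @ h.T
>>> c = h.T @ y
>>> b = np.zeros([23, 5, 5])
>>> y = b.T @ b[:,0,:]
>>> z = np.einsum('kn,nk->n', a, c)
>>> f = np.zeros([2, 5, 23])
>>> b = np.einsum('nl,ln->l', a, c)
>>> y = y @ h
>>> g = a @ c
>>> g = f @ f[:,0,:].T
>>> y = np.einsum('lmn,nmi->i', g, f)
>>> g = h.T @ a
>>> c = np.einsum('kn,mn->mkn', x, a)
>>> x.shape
(17, 17)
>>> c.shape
(5, 17, 17)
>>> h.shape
(5, 17)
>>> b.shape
(17,)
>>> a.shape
(5, 17)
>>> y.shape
(23,)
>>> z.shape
(17,)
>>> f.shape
(2, 5, 23)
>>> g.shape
(17, 17)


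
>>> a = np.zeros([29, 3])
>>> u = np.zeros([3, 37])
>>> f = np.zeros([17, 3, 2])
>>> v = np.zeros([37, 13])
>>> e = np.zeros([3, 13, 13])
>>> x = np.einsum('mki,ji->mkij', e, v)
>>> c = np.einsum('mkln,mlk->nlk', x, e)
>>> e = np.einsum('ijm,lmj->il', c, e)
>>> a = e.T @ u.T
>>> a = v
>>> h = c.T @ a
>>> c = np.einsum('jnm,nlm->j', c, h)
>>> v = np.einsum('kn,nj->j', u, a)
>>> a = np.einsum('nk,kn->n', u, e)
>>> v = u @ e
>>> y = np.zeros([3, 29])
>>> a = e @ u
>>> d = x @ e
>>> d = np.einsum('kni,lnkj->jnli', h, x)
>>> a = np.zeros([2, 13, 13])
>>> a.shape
(2, 13, 13)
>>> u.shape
(3, 37)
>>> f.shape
(17, 3, 2)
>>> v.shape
(3, 3)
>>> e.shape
(37, 3)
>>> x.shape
(3, 13, 13, 37)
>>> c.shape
(37,)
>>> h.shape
(13, 13, 13)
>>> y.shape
(3, 29)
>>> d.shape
(37, 13, 3, 13)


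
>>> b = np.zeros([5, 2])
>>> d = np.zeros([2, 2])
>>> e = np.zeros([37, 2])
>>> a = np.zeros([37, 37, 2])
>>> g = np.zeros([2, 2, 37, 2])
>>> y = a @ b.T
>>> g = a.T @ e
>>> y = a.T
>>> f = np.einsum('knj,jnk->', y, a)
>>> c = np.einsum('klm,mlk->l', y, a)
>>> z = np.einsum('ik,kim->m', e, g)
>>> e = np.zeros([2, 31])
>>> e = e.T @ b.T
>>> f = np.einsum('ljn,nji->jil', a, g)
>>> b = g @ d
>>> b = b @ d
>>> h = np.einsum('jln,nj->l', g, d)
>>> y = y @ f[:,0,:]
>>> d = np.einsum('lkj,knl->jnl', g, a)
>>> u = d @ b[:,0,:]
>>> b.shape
(2, 37, 2)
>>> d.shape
(2, 37, 2)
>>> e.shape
(31, 5)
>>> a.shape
(37, 37, 2)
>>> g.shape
(2, 37, 2)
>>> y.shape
(2, 37, 37)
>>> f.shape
(37, 2, 37)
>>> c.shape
(37,)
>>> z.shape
(2,)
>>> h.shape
(37,)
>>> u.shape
(2, 37, 2)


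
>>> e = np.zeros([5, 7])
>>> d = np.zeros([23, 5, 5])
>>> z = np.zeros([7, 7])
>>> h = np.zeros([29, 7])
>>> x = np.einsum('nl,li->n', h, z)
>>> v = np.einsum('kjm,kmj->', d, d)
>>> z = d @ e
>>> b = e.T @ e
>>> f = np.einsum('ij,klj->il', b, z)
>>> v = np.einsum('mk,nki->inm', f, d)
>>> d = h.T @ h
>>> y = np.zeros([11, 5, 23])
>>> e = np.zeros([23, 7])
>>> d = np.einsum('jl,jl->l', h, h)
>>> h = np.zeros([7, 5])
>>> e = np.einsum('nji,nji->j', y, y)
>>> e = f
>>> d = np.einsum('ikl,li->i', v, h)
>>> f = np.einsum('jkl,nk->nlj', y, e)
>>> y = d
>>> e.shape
(7, 5)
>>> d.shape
(5,)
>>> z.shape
(23, 5, 7)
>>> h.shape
(7, 5)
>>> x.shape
(29,)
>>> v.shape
(5, 23, 7)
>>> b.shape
(7, 7)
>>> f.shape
(7, 23, 11)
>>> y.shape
(5,)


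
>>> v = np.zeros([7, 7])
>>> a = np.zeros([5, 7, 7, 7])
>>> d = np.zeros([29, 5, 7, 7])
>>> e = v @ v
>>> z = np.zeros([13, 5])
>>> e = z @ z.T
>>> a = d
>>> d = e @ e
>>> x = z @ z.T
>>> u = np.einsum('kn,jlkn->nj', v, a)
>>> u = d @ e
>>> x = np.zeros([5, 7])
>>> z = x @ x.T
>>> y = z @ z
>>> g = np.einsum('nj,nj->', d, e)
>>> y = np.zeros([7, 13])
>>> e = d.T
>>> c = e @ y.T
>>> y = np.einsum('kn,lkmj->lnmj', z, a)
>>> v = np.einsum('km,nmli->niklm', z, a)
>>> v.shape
(29, 7, 5, 7, 5)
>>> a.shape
(29, 5, 7, 7)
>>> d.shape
(13, 13)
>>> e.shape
(13, 13)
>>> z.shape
(5, 5)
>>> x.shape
(5, 7)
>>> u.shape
(13, 13)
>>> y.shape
(29, 5, 7, 7)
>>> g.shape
()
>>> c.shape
(13, 7)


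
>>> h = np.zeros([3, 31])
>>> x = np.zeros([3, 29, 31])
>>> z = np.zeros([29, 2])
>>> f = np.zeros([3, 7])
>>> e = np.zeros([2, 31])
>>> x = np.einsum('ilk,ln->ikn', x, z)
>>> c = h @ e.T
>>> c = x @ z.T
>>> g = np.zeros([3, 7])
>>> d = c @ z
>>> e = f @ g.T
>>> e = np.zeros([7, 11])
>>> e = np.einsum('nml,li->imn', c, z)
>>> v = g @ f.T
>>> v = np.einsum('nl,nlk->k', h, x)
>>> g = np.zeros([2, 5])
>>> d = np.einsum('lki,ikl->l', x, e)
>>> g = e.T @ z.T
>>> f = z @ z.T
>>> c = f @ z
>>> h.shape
(3, 31)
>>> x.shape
(3, 31, 2)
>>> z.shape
(29, 2)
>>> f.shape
(29, 29)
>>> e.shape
(2, 31, 3)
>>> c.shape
(29, 2)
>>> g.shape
(3, 31, 29)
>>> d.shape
(3,)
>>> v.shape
(2,)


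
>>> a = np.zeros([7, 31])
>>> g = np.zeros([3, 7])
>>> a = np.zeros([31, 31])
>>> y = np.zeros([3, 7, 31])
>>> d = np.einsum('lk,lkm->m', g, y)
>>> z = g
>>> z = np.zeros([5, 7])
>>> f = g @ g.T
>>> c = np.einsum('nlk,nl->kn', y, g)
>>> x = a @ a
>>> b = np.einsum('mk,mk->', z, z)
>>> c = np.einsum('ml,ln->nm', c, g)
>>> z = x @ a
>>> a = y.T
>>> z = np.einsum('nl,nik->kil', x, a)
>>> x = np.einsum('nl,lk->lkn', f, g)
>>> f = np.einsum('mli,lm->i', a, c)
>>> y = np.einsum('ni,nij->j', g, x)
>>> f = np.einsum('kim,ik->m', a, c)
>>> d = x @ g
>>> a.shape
(31, 7, 3)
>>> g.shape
(3, 7)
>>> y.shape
(3,)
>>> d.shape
(3, 7, 7)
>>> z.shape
(3, 7, 31)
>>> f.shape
(3,)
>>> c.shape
(7, 31)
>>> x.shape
(3, 7, 3)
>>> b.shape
()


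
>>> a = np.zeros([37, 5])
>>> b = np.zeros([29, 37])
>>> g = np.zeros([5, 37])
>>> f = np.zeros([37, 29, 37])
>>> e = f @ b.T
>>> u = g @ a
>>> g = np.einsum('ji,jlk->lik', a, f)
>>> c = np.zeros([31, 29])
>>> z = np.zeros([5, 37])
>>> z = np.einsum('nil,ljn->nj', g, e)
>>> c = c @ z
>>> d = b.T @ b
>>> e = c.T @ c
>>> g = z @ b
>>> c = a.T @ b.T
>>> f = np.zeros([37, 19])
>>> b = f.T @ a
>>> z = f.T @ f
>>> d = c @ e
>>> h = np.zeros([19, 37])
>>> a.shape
(37, 5)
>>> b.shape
(19, 5)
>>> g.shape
(29, 37)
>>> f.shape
(37, 19)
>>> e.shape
(29, 29)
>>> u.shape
(5, 5)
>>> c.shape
(5, 29)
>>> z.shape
(19, 19)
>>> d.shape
(5, 29)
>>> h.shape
(19, 37)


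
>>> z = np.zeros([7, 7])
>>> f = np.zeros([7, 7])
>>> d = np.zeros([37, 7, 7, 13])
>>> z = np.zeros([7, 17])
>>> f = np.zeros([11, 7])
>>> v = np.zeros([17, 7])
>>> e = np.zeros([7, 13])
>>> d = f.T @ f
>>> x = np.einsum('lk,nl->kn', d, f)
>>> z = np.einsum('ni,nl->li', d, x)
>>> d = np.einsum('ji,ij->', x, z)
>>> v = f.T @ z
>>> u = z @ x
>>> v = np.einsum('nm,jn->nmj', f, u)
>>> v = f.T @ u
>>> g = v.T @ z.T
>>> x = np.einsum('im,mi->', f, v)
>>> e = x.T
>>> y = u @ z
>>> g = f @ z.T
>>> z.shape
(11, 7)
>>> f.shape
(11, 7)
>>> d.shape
()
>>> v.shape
(7, 11)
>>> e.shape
()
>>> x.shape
()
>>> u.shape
(11, 11)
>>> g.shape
(11, 11)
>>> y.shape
(11, 7)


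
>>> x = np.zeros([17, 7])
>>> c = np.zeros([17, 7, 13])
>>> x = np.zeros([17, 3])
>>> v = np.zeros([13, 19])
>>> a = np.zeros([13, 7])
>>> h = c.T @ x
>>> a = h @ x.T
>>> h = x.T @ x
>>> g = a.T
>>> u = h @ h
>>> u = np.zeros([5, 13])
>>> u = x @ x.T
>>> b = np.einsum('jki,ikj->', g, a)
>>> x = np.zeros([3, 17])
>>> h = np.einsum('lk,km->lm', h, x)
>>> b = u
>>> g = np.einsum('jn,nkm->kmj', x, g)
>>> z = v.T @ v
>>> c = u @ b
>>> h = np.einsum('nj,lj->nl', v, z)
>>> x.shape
(3, 17)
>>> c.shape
(17, 17)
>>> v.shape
(13, 19)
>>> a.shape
(13, 7, 17)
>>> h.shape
(13, 19)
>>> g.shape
(7, 13, 3)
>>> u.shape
(17, 17)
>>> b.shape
(17, 17)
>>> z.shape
(19, 19)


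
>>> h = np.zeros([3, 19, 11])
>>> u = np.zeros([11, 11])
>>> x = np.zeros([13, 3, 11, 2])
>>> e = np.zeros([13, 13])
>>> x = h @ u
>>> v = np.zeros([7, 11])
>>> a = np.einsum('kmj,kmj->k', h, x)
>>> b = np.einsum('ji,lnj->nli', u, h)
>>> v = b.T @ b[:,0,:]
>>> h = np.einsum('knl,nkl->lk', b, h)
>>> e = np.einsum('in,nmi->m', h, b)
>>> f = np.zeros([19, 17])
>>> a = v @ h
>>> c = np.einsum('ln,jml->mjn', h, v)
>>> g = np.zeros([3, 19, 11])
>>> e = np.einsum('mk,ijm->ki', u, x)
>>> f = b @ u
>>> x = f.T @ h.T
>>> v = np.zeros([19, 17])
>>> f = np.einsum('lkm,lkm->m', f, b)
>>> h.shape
(11, 19)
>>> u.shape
(11, 11)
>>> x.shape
(11, 3, 11)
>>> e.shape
(11, 3)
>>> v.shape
(19, 17)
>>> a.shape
(11, 3, 19)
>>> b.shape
(19, 3, 11)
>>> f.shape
(11,)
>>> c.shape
(3, 11, 19)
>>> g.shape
(3, 19, 11)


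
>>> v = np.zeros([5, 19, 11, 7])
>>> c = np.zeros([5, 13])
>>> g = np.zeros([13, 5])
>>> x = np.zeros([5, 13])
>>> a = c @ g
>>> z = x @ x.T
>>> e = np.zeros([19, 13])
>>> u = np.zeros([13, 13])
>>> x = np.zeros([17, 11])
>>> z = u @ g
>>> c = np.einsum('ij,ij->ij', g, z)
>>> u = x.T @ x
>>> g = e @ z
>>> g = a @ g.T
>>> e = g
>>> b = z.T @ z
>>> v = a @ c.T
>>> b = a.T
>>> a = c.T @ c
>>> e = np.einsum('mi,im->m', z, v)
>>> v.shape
(5, 13)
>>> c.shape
(13, 5)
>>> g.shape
(5, 19)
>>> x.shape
(17, 11)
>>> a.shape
(5, 5)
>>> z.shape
(13, 5)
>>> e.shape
(13,)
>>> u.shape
(11, 11)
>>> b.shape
(5, 5)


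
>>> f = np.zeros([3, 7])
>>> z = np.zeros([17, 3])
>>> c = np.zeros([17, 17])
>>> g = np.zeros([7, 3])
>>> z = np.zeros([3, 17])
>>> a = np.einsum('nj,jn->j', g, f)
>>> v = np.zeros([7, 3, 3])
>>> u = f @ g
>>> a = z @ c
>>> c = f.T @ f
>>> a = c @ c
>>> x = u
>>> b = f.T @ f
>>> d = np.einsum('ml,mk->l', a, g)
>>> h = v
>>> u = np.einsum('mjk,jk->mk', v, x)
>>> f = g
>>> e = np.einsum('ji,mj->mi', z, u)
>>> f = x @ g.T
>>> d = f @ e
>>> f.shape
(3, 7)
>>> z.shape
(3, 17)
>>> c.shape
(7, 7)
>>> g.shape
(7, 3)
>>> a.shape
(7, 7)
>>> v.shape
(7, 3, 3)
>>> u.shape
(7, 3)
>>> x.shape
(3, 3)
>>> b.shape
(7, 7)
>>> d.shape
(3, 17)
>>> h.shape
(7, 3, 3)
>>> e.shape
(7, 17)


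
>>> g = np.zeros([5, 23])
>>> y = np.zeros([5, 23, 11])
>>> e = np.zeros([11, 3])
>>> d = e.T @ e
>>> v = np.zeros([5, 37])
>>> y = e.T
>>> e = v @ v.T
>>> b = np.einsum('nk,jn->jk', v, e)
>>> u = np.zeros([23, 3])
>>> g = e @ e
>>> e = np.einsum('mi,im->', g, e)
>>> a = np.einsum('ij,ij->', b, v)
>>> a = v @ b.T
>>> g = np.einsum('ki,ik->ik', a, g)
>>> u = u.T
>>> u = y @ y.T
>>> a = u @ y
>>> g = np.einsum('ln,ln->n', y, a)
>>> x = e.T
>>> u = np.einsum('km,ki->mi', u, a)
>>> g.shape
(11,)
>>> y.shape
(3, 11)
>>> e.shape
()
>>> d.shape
(3, 3)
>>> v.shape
(5, 37)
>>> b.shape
(5, 37)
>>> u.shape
(3, 11)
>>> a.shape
(3, 11)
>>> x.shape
()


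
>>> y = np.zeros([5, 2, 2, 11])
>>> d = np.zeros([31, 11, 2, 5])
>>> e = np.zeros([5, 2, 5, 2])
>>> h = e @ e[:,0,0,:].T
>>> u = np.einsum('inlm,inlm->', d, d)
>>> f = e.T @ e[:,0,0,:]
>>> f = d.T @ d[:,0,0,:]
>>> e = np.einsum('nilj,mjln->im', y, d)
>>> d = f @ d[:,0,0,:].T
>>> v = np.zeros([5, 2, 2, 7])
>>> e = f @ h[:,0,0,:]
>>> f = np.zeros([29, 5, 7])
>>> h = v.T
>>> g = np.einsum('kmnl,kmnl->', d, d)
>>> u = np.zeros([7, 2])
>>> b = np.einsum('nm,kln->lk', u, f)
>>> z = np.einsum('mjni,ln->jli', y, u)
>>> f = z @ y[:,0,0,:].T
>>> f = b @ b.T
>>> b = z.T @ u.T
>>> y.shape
(5, 2, 2, 11)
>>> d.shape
(5, 2, 11, 31)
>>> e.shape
(5, 2, 11, 5)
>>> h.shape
(7, 2, 2, 5)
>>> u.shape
(7, 2)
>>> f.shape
(5, 5)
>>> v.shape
(5, 2, 2, 7)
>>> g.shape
()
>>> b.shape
(11, 7, 7)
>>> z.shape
(2, 7, 11)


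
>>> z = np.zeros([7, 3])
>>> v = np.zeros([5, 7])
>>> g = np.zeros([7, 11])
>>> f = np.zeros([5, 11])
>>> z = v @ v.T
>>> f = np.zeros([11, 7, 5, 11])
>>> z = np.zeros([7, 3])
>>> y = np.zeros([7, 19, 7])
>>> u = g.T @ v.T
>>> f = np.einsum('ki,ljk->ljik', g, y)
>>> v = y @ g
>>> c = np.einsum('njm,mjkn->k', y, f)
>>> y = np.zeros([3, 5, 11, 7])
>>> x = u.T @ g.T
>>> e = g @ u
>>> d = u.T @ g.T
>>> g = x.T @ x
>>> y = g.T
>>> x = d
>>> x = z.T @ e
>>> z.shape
(7, 3)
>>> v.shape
(7, 19, 11)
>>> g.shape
(7, 7)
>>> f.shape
(7, 19, 11, 7)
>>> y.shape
(7, 7)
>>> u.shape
(11, 5)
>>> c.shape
(11,)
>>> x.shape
(3, 5)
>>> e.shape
(7, 5)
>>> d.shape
(5, 7)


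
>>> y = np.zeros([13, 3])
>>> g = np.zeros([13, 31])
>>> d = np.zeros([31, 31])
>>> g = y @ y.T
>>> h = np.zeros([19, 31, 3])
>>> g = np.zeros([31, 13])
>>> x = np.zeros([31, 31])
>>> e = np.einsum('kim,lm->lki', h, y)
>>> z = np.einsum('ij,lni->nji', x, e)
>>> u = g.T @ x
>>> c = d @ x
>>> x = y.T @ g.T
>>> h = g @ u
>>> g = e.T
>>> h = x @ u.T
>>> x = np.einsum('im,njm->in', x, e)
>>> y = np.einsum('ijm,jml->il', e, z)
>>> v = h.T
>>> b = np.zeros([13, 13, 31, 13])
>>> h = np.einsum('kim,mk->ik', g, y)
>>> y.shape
(13, 31)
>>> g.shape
(31, 19, 13)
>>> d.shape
(31, 31)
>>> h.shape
(19, 31)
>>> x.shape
(3, 13)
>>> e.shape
(13, 19, 31)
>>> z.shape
(19, 31, 31)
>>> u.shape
(13, 31)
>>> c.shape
(31, 31)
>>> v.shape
(13, 3)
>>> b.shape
(13, 13, 31, 13)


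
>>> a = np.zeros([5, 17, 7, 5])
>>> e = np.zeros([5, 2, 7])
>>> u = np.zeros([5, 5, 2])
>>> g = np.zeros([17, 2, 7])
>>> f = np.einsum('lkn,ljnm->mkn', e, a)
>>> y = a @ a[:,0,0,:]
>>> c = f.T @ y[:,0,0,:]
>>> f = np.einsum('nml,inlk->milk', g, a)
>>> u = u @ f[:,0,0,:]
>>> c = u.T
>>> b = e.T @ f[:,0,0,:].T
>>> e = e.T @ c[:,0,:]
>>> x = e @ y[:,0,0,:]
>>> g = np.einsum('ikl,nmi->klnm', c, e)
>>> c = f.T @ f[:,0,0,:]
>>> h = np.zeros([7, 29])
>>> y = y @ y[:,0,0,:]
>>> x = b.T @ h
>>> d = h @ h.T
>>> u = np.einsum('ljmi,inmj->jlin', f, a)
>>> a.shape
(5, 17, 7, 5)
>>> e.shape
(7, 2, 5)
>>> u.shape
(5, 2, 5, 17)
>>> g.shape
(5, 5, 7, 2)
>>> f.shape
(2, 5, 7, 5)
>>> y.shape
(5, 17, 7, 5)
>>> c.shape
(5, 7, 5, 5)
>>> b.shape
(7, 2, 2)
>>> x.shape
(2, 2, 29)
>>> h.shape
(7, 29)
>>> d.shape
(7, 7)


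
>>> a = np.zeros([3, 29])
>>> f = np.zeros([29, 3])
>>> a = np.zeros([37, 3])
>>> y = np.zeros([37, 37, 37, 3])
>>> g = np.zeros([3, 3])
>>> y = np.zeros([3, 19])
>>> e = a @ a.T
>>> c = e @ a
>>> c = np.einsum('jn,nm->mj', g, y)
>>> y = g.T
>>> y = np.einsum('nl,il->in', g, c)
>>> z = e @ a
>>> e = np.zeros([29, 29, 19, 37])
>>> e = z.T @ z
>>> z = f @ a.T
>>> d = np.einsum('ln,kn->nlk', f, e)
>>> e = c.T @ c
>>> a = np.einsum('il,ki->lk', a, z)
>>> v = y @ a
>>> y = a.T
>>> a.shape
(3, 29)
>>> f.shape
(29, 3)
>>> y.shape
(29, 3)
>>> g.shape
(3, 3)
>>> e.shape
(3, 3)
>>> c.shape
(19, 3)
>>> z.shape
(29, 37)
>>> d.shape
(3, 29, 3)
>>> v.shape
(19, 29)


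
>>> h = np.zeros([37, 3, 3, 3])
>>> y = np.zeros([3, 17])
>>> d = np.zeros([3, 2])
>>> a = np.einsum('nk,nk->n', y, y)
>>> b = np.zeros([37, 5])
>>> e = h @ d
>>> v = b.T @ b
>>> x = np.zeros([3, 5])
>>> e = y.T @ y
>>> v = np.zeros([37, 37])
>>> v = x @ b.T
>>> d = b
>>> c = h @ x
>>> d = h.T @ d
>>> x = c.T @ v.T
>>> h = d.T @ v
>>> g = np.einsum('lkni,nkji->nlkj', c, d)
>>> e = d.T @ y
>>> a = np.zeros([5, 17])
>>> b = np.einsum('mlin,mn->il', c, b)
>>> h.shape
(5, 3, 3, 37)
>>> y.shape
(3, 17)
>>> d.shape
(3, 3, 3, 5)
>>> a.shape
(5, 17)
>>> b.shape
(3, 3)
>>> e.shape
(5, 3, 3, 17)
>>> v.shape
(3, 37)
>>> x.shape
(5, 3, 3, 3)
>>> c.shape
(37, 3, 3, 5)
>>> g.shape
(3, 37, 3, 3)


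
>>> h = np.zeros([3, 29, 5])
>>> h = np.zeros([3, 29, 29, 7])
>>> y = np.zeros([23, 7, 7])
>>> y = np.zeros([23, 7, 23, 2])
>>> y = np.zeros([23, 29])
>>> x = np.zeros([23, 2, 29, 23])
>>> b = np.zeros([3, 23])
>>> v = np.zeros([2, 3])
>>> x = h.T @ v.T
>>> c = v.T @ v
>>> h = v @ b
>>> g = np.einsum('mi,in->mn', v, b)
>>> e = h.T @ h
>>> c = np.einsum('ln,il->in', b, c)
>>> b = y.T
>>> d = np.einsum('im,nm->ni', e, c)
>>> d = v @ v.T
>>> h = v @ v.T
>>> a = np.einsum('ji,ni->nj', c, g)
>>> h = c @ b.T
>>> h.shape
(3, 29)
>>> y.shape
(23, 29)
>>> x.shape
(7, 29, 29, 2)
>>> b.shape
(29, 23)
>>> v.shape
(2, 3)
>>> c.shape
(3, 23)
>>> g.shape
(2, 23)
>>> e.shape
(23, 23)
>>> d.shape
(2, 2)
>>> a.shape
(2, 3)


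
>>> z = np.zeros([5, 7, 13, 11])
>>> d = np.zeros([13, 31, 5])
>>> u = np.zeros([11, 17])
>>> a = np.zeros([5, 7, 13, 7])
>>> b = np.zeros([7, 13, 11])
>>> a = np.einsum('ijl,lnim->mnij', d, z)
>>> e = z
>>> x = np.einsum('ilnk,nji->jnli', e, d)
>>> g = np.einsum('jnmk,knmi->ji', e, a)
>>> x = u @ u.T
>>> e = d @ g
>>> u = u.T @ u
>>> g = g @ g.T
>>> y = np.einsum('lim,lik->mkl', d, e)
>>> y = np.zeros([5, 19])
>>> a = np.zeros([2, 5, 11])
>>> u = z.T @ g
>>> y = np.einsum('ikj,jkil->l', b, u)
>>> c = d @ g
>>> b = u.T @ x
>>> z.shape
(5, 7, 13, 11)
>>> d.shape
(13, 31, 5)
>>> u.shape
(11, 13, 7, 5)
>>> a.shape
(2, 5, 11)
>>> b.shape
(5, 7, 13, 11)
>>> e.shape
(13, 31, 31)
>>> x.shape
(11, 11)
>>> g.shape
(5, 5)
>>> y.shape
(5,)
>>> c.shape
(13, 31, 5)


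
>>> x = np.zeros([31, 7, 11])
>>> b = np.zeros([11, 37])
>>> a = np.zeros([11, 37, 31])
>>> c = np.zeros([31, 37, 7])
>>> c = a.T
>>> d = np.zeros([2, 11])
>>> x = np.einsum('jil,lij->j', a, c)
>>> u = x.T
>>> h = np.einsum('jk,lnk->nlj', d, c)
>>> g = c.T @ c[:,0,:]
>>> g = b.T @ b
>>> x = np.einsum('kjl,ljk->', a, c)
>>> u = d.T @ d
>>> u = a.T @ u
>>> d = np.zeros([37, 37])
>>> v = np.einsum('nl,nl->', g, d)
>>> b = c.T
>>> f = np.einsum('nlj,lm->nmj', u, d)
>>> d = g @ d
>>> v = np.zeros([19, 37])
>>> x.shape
()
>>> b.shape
(11, 37, 31)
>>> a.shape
(11, 37, 31)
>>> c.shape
(31, 37, 11)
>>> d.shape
(37, 37)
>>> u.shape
(31, 37, 11)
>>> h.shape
(37, 31, 2)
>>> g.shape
(37, 37)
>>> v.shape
(19, 37)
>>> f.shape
(31, 37, 11)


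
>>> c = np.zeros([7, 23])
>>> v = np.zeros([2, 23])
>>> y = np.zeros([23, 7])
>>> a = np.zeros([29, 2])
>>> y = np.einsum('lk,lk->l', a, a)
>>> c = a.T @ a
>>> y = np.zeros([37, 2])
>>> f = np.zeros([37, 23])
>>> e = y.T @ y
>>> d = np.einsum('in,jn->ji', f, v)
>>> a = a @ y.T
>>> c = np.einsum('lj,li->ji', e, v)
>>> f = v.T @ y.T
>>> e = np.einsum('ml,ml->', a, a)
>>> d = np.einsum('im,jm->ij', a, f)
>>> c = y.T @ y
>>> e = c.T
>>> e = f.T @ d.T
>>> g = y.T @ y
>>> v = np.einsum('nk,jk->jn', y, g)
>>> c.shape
(2, 2)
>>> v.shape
(2, 37)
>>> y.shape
(37, 2)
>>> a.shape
(29, 37)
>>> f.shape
(23, 37)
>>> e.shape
(37, 29)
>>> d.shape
(29, 23)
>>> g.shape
(2, 2)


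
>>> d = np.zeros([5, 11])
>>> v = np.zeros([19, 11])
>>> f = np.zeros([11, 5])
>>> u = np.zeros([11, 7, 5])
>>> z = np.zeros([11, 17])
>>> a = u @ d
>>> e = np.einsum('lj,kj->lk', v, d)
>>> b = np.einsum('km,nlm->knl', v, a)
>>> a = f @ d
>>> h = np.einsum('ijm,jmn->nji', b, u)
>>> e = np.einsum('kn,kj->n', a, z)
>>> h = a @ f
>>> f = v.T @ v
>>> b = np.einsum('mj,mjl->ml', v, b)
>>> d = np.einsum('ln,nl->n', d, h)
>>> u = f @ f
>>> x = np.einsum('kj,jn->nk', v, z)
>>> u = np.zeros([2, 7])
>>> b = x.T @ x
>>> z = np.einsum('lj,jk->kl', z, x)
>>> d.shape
(11,)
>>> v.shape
(19, 11)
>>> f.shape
(11, 11)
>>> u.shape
(2, 7)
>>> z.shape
(19, 11)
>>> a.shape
(11, 11)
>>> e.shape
(11,)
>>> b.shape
(19, 19)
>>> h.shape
(11, 5)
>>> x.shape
(17, 19)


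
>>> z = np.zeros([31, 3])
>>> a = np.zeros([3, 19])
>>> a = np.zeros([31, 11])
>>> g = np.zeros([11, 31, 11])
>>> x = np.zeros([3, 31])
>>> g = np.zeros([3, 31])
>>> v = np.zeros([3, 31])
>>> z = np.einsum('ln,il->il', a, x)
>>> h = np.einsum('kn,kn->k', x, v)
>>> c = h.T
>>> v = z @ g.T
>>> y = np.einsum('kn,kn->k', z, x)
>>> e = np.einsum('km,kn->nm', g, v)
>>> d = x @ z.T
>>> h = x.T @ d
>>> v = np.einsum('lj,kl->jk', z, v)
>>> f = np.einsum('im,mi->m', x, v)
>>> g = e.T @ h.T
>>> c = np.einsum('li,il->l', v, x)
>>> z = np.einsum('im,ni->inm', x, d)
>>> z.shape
(3, 3, 31)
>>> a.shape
(31, 11)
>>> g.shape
(31, 31)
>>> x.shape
(3, 31)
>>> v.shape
(31, 3)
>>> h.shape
(31, 3)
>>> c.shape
(31,)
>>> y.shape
(3,)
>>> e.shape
(3, 31)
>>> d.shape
(3, 3)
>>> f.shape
(31,)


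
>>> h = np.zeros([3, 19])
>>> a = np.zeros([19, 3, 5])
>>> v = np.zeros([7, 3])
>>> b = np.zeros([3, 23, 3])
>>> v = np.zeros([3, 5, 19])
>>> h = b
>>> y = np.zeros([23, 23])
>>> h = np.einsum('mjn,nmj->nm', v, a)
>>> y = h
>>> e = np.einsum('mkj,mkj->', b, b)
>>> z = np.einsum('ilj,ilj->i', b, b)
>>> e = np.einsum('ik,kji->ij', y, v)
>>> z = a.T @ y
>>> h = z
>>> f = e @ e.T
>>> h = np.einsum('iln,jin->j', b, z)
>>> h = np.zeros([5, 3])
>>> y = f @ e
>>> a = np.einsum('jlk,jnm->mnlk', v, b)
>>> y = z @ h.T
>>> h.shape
(5, 3)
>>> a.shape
(3, 23, 5, 19)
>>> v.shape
(3, 5, 19)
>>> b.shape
(3, 23, 3)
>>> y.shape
(5, 3, 5)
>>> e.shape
(19, 5)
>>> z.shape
(5, 3, 3)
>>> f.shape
(19, 19)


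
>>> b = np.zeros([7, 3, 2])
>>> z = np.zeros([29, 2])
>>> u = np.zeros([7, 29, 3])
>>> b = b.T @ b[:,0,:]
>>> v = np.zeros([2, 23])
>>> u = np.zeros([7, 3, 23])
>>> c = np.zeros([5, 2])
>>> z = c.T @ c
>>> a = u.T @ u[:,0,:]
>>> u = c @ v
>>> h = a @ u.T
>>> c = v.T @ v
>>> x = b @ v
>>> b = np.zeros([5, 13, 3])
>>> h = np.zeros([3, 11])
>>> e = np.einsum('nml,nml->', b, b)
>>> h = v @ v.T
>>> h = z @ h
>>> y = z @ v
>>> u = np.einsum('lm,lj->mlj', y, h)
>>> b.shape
(5, 13, 3)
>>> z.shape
(2, 2)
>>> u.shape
(23, 2, 2)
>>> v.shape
(2, 23)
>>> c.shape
(23, 23)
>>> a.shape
(23, 3, 23)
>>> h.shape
(2, 2)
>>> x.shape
(2, 3, 23)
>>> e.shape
()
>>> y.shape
(2, 23)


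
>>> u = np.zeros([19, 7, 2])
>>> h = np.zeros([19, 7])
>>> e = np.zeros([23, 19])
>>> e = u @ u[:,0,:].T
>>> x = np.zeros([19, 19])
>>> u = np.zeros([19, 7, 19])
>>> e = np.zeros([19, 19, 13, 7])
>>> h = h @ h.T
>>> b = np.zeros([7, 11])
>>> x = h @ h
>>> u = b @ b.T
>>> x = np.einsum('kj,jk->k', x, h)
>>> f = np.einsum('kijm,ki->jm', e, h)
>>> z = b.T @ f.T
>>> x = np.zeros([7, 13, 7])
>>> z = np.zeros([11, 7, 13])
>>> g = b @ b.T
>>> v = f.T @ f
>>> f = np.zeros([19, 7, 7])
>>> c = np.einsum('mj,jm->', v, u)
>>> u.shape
(7, 7)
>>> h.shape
(19, 19)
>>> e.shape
(19, 19, 13, 7)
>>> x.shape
(7, 13, 7)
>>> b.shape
(7, 11)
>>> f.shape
(19, 7, 7)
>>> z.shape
(11, 7, 13)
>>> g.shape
(7, 7)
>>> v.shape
(7, 7)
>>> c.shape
()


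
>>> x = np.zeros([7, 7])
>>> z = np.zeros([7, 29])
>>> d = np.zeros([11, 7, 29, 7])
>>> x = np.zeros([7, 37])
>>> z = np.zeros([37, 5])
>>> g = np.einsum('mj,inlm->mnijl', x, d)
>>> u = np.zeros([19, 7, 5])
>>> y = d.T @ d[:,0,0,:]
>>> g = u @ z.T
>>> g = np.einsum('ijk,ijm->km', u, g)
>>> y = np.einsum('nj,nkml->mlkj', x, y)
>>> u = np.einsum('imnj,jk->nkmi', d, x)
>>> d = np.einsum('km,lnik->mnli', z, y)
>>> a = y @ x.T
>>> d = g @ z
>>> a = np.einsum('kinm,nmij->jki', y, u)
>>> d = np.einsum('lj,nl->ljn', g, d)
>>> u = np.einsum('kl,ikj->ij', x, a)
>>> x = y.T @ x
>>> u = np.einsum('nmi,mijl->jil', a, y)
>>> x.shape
(37, 29, 7, 37)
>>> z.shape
(37, 5)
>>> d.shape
(5, 37, 5)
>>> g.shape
(5, 37)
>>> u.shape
(29, 7, 37)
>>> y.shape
(7, 7, 29, 37)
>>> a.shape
(11, 7, 7)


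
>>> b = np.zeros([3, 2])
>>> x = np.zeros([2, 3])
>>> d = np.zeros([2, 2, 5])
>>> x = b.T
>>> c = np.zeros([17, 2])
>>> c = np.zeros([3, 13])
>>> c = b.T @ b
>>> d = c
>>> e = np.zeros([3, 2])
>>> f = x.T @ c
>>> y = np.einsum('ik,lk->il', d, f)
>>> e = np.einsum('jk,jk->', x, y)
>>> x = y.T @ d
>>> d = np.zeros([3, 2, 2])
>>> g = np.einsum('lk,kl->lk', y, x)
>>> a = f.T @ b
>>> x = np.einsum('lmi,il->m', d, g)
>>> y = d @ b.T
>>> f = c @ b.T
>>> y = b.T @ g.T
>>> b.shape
(3, 2)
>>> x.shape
(2,)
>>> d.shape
(3, 2, 2)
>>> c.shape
(2, 2)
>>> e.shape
()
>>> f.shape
(2, 3)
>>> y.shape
(2, 2)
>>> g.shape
(2, 3)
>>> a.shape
(2, 2)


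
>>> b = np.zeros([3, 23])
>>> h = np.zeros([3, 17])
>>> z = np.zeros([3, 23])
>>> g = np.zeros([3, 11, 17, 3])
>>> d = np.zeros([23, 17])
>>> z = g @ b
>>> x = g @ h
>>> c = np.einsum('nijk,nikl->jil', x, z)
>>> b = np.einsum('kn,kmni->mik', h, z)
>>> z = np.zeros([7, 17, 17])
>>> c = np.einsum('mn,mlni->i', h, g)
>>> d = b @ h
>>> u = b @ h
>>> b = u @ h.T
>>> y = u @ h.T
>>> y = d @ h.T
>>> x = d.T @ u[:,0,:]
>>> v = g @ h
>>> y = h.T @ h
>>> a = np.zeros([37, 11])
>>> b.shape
(11, 23, 3)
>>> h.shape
(3, 17)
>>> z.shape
(7, 17, 17)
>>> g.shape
(3, 11, 17, 3)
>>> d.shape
(11, 23, 17)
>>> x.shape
(17, 23, 17)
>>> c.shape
(3,)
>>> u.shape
(11, 23, 17)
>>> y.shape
(17, 17)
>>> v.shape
(3, 11, 17, 17)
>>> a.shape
(37, 11)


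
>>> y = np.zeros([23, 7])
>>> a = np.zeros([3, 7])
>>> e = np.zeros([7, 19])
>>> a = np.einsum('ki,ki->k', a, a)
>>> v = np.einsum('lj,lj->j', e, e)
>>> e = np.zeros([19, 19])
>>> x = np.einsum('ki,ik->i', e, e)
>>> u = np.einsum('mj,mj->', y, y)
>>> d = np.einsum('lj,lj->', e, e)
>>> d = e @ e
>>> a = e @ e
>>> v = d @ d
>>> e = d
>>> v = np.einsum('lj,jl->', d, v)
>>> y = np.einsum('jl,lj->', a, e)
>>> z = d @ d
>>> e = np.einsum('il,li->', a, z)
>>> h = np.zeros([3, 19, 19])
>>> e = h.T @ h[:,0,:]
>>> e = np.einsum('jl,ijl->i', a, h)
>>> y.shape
()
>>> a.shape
(19, 19)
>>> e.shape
(3,)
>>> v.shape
()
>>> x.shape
(19,)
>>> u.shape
()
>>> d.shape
(19, 19)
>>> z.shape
(19, 19)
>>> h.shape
(3, 19, 19)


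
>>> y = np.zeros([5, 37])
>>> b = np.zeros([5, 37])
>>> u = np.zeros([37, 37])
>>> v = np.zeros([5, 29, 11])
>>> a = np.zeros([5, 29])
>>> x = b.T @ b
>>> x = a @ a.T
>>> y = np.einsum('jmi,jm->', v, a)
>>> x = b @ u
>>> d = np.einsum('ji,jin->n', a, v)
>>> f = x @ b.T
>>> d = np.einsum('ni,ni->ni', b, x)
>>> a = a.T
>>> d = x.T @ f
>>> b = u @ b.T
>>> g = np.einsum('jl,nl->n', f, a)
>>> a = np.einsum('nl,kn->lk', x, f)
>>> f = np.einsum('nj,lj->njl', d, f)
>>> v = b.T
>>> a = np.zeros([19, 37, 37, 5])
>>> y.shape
()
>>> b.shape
(37, 5)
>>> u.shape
(37, 37)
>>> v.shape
(5, 37)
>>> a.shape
(19, 37, 37, 5)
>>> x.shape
(5, 37)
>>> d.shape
(37, 5)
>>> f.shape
(37, 5, 5)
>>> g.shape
(29,)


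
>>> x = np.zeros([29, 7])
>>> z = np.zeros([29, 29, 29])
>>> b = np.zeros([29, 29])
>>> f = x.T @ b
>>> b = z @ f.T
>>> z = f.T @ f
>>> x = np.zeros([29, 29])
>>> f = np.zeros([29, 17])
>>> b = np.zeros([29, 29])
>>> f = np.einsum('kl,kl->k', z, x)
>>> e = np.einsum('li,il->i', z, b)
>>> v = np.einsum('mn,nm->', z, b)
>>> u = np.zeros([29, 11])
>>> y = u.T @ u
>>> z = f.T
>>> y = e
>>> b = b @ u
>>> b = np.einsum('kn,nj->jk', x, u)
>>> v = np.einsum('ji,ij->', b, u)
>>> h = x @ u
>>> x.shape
(29, 29)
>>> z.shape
(29,)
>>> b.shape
(11, 29)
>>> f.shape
(29,)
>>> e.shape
(29,)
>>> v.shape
()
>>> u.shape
(29, 11)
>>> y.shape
(29,)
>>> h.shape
(29, 11)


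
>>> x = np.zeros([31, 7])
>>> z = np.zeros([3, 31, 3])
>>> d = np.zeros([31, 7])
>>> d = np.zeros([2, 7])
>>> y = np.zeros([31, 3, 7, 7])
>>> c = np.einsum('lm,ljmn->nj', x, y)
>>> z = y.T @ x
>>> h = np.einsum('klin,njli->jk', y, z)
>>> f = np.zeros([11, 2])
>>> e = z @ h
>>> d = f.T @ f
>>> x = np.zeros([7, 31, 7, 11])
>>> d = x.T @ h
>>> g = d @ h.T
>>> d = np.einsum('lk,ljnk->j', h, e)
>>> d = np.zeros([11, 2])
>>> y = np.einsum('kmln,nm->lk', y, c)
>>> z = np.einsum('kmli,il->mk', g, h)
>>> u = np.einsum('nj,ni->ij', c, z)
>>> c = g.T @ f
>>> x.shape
(7, 31, 7, 11)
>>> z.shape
(7, 11)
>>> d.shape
(11, 2)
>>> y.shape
(7, 31)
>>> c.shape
(7, 31, 7, 2)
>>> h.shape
(7, 31)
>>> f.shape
(11, 2)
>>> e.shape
(7, 7, 3, 31)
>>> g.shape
(11, 7, 31, 7)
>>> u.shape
(11, 3)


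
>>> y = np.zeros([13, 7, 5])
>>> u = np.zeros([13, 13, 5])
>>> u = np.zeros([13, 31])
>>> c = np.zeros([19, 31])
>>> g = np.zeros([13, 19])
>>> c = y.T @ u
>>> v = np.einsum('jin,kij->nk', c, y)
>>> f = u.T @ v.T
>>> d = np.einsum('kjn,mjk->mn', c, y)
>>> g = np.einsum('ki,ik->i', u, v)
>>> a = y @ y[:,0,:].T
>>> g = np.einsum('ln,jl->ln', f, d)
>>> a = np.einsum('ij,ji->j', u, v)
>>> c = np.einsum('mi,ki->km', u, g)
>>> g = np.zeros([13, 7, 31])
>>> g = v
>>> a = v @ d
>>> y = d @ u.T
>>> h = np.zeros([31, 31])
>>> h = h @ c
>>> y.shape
(13, 13)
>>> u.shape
(13, 31)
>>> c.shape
(31, 13)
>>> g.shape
(31, 13)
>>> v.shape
(31, 13)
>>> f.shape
(31, 31)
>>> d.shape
(13, 31)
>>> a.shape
(31, 31)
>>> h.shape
(31, 13)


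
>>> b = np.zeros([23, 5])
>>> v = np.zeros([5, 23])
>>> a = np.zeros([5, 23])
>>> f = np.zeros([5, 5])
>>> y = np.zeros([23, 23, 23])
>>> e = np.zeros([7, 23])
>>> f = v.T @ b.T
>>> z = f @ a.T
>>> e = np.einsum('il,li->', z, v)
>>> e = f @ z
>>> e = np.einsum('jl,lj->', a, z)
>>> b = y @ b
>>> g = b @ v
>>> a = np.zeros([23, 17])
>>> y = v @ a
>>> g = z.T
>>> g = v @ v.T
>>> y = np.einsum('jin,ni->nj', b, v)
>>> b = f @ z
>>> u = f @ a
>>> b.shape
(23, 5)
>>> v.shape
(5, 23)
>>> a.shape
(23, 17)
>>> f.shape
(23, 23)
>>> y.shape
(5, 23)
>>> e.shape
()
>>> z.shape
(23, 5)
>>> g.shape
(5, 5)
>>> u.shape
(23, 17)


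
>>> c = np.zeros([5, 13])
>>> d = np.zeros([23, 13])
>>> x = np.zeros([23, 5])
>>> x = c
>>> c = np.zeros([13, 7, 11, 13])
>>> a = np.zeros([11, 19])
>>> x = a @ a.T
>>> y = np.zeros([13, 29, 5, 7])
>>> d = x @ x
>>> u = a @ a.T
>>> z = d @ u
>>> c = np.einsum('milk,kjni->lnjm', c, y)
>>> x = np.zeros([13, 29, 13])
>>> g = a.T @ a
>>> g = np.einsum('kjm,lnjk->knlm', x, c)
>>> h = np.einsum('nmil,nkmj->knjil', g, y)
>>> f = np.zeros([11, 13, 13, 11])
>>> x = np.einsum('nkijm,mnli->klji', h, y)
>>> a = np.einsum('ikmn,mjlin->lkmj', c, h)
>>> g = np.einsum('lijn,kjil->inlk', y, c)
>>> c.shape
(11, 5, 29, 13)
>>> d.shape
(11, 11)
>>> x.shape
(13, 5, 11, 7)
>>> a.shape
(7, 5, 29, 13)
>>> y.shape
(13, 29, 5, 7)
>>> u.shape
(11, 11)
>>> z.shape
(11, 11)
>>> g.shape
(29, 7, 13, 11)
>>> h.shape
(29, 13, 7, 11, 13)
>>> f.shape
(11, 13, 13, 11)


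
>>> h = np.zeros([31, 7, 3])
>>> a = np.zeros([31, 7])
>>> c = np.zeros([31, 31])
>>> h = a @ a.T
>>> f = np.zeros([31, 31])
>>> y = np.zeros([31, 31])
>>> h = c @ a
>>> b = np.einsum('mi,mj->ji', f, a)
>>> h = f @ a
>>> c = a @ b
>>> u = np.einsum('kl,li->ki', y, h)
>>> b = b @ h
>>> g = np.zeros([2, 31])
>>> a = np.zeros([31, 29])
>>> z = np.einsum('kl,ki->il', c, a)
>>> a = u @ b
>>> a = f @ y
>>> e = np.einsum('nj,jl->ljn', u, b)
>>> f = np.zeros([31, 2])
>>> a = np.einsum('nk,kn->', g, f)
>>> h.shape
(31, 7)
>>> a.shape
()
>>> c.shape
(31, 31)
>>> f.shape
(31, 2)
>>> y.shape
(31, 31)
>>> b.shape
(7, 7)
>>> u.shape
(31, 7)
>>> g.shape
(2, 31)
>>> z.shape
(29, 31)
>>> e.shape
(7, 7, 31)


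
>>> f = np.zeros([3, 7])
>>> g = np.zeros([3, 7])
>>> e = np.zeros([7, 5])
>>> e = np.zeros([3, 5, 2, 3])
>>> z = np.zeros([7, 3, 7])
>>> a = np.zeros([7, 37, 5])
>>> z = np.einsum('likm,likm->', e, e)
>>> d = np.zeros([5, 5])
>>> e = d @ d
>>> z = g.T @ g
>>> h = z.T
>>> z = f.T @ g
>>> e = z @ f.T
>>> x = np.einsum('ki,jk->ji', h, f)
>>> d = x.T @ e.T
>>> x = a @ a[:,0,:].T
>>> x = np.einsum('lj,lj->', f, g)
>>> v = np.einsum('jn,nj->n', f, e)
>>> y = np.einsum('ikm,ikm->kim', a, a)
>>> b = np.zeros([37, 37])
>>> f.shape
(3, 7)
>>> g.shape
(3, 7)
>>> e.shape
(7, 3)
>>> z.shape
(7, 7)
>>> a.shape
(7, 37, 5)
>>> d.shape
(7, 7)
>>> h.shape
(7, 7)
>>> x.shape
()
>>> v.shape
(7,)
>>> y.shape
(37, 7, 5)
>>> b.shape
(37, 37)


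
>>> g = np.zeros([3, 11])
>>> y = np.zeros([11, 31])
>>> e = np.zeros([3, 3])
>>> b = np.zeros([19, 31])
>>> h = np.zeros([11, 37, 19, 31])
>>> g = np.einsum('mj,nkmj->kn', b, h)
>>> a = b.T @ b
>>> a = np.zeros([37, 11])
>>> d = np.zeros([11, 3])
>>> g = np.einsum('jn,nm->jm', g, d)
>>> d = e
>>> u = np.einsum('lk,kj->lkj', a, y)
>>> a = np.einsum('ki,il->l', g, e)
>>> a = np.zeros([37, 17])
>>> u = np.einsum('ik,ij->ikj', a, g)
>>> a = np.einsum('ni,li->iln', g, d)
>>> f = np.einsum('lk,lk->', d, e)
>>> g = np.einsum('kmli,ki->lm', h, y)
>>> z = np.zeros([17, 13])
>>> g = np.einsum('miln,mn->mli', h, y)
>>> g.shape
(11, 19, 37)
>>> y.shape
(11, 31)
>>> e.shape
(3, 3)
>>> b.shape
(19, 31)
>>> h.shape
(11, 37, 19, 31)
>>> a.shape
(3, 3, 37)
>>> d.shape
(3, 3)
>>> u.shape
(37, 17, 3)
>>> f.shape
()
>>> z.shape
(17, 13)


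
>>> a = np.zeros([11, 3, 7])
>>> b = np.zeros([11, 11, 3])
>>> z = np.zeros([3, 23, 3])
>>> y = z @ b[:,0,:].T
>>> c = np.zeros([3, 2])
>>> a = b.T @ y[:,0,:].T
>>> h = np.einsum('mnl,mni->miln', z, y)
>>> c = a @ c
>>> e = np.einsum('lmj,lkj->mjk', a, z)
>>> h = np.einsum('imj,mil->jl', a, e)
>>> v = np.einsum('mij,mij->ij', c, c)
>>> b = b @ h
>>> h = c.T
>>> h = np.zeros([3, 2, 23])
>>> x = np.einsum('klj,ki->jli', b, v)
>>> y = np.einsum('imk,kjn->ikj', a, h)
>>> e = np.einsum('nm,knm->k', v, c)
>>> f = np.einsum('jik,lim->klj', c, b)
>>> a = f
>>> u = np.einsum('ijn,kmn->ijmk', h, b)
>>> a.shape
(2, 11, 3)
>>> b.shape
(11, 11, 23)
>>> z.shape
(3, 23, 3)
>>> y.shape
(3, 3, 2)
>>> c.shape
(3, 11, 2)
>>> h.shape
(3, 2, 23)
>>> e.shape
(3,)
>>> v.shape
(11, 2)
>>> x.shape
(23, 11, 2)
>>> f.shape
(2, 11, 3)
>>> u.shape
(3, 2, 11, 11)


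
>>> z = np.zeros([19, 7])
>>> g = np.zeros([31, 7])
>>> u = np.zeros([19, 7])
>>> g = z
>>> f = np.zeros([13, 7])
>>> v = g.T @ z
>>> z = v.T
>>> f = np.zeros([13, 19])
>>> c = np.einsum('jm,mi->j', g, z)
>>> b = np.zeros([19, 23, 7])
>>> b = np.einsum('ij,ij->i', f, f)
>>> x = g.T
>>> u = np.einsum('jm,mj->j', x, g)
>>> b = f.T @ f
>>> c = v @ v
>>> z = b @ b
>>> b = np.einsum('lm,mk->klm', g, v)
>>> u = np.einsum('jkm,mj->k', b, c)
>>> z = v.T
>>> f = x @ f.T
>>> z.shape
(7, 7)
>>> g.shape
(19, 7)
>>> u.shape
(19,)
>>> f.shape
(7, 13)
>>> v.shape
(7, 7)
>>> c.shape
(7, 7)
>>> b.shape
(7, 19, 7)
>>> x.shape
(7, 19)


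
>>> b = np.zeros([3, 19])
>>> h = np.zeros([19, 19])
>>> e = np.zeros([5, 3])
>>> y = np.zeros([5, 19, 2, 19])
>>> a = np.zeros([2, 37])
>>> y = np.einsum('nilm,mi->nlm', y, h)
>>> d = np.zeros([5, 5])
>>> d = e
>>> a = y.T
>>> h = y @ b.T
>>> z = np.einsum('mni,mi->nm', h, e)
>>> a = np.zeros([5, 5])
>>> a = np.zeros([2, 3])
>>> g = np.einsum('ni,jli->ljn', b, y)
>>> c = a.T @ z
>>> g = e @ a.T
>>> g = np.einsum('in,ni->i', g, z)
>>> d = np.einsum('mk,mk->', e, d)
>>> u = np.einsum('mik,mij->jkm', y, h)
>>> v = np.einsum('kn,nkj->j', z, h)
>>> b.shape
(3, 19)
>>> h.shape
(5, 2, 3)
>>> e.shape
(5, 3)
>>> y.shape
(5, 2, 19)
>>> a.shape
(2, 3)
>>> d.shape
()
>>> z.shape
(2, 5)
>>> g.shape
(5,)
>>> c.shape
(3, 5)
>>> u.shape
(3, 19, 5)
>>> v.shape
(3,)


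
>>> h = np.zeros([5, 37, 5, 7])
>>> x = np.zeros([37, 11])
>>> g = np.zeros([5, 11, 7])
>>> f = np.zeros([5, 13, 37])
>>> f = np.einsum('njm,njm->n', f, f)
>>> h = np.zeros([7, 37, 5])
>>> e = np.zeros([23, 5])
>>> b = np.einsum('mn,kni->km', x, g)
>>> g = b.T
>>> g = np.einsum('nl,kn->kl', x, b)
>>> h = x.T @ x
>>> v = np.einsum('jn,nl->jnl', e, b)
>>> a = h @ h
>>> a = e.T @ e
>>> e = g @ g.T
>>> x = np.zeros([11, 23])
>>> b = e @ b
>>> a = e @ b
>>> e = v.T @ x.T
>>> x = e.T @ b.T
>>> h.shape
(11, 11)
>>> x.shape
(11, 5, 5)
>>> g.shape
(5, 11)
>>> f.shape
(5,)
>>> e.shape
(37, 5, 11)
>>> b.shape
(5, 37)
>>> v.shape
(23, 5, 37)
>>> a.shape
(5, 37)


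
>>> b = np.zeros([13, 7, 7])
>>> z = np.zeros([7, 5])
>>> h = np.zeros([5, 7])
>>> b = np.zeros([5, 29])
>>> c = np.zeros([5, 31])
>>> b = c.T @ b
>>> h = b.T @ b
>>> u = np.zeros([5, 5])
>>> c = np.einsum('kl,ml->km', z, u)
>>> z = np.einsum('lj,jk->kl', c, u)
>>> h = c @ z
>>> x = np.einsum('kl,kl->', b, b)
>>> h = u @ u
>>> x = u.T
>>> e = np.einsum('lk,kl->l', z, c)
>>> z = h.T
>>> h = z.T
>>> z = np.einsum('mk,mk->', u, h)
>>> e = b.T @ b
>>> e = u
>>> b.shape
(31, 29)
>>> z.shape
()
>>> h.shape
(5, 5)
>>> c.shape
(7, 5)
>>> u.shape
(5, 5)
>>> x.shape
(5, 5)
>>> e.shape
(5, 5)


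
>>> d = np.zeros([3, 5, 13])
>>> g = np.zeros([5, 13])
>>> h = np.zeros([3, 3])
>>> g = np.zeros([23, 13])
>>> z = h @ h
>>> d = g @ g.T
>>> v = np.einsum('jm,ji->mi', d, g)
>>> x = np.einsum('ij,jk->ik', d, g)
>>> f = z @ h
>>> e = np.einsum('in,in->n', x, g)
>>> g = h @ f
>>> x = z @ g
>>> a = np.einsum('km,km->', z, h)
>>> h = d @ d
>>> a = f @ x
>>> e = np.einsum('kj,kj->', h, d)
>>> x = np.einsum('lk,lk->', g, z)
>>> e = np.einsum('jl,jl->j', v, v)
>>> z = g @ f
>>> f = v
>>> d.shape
(23, 23)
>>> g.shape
(3, 3)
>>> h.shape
(23, 23)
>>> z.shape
(3, 3)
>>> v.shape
(23, 13)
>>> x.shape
()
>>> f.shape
(23, 13)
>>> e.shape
(23,)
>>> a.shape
(3, 3)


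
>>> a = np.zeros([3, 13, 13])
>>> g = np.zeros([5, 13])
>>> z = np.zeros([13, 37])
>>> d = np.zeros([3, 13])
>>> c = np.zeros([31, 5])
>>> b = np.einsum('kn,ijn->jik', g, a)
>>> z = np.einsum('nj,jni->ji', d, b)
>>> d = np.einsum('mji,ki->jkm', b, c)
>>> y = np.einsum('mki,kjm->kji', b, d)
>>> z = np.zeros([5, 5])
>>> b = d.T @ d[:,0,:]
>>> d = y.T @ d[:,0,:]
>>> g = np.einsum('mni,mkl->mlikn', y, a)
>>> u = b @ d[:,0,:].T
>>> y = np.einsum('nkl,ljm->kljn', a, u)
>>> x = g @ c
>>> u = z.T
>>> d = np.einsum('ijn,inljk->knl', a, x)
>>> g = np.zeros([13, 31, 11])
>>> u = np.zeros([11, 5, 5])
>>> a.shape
(3, 13, 13)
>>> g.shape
(13, 31, 11)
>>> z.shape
(5, 5)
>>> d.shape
(5, 13, 5)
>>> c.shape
(31, 5)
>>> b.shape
(13, 31, 13)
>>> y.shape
(13, 13, 31, 3)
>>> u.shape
(11, 5, 5)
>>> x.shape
(3, 13, 5, 13, 5)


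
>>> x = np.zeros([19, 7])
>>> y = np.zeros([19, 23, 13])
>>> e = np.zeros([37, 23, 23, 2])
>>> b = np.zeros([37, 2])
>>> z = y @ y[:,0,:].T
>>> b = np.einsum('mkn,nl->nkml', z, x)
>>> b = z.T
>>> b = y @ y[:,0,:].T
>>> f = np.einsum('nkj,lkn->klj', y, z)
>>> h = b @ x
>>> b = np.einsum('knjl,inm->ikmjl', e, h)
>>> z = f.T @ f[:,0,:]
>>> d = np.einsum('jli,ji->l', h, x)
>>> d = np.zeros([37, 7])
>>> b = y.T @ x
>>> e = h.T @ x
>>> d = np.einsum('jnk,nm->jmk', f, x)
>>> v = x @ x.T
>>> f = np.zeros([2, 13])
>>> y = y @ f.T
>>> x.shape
(19, 7)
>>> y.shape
(19, 23, 2)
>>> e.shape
(7, 23, 7)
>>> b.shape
(13, 23, 7)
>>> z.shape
(13, 19, 13)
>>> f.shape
(2, 13)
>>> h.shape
(19, 23, 7)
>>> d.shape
(23, 7, 13)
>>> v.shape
(19, 19)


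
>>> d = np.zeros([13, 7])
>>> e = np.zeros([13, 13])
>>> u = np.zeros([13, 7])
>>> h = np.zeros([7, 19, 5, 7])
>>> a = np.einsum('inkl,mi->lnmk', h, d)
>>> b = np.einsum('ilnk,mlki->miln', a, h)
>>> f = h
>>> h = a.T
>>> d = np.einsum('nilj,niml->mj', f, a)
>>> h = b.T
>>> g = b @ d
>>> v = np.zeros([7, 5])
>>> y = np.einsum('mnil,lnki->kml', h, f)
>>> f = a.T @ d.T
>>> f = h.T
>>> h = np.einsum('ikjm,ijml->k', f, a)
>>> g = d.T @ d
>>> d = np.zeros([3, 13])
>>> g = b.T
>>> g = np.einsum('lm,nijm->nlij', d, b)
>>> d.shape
(3, 13)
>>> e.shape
(13, 13)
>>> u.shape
(13, 7)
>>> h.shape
(7,)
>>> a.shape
(7, 19, 13, 5)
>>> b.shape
(7, 7, 19, 13)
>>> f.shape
(7, 7, 19, 13)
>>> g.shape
(7, 3, 7, 19)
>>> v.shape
(7, 5)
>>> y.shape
(5, 13, 7)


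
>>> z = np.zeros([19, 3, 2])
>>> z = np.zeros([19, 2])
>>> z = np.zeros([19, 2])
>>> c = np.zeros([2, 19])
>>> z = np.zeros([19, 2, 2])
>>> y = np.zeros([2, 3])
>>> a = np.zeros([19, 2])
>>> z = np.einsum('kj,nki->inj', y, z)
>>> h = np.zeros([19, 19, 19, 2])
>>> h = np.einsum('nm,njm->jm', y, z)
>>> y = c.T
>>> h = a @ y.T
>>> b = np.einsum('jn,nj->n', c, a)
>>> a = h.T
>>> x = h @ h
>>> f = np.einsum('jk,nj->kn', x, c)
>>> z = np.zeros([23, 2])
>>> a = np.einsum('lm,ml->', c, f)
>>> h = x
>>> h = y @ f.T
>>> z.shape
(23, 2)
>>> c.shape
(2, 19)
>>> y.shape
(19, 2)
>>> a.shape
()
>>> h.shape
(19, 19)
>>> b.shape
(19,)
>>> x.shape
(19, 19)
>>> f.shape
(19, 2)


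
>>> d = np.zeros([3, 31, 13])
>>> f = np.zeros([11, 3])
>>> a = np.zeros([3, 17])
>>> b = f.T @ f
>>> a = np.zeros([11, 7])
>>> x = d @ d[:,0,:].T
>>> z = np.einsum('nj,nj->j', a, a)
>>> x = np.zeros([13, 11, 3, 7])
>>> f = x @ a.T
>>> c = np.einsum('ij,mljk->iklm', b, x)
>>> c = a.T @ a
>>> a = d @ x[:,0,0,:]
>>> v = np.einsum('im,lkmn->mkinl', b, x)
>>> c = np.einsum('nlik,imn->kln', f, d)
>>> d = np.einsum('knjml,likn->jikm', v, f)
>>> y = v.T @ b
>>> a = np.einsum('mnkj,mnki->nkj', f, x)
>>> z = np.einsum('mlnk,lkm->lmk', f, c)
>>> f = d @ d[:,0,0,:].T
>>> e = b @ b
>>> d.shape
(3, 11, 3, 7)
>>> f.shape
(3, 11, 3, 3)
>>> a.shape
(11, 3, 11)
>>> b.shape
(3, 3)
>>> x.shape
(13, 11, 3, 7)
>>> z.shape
(11, 13, 11)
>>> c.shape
(11, 11, 13)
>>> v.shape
(3, 11, 3, 7, 13)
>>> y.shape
(13, 7, 3, 11, 3)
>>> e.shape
(3, 3)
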